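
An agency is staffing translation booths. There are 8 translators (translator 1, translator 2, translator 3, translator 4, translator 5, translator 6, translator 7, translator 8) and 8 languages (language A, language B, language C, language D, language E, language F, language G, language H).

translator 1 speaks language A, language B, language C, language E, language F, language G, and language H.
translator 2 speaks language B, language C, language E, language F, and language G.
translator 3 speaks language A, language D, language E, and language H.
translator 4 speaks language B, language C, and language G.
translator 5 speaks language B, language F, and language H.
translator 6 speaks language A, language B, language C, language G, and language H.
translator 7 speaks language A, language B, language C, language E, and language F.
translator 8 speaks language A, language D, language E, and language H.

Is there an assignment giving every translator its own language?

One maximum matching: translator 1–language B, translator 2–language E, translator 3–language D, translator 4–language C, translator 5–language H, translator 6–language G, translator 7–language F, translator 8–language A.
All 8 translators are covered.

Yes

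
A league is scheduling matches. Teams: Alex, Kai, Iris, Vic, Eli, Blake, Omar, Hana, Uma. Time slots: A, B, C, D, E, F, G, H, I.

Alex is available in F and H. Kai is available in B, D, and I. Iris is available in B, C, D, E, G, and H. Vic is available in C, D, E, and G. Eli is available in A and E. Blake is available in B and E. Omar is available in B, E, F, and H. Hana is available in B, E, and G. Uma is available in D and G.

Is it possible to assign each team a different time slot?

Yes

A valid assignment of size 9: Alex→F, Kai→I, Iris→D, Vic→C, Eli→A, Blake→E, Omar→H, Hana→B, Uma→G.
Every team is matched, so this is a perfect matching.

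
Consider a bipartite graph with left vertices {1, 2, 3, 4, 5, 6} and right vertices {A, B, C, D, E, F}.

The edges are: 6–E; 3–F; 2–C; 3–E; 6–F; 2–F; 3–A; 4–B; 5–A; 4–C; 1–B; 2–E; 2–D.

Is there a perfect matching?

One maximum matching: 1-B, 2-D, 3-F, 4-C, 5-A, 6-E.
All 6 left vertices are covered.

Yes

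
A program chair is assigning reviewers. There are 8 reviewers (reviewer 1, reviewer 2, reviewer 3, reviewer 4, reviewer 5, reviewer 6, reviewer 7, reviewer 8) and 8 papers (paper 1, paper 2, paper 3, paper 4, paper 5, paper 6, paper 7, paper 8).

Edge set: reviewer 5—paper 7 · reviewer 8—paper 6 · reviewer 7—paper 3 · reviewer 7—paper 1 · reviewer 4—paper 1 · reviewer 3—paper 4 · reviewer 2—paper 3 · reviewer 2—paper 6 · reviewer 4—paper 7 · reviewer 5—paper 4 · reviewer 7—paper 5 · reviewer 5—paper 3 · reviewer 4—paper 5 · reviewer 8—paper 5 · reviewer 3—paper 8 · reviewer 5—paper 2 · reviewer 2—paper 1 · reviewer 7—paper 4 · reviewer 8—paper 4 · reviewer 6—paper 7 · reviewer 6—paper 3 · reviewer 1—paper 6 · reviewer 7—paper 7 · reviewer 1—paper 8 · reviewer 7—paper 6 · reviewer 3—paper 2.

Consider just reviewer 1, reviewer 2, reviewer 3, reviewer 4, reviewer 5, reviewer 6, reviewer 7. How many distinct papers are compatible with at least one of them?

The union of neighbours of {reviewer 1, reviewer 2, reviewer 3, reviewer 4, reviewer 5, reviewer 6, reviewer 7} is {paper 1, paper 2, paper 3, paper 4, paper 5, paper 6, paper 7, paper 8}, which has 8 elements.
Since |N(S)| = 8 ≥ |S| = 7, Hall's condition holds for this subset.

8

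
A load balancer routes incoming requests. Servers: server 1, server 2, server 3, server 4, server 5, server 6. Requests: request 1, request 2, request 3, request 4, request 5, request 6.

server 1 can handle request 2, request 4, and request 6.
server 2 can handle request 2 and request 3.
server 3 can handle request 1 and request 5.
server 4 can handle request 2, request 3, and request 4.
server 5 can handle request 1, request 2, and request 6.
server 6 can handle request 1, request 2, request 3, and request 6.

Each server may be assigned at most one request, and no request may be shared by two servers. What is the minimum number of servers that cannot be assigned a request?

0

One maximum matching: server 1→request 4, server 2→request 2, server 3→request 5, server 4→request 3, server 5→request 1, server 6→request 6.
All 6 servers are matched, so no larger matching exists.
That matches 6 of the 6, leaving 0 unmatched; no matching can do better.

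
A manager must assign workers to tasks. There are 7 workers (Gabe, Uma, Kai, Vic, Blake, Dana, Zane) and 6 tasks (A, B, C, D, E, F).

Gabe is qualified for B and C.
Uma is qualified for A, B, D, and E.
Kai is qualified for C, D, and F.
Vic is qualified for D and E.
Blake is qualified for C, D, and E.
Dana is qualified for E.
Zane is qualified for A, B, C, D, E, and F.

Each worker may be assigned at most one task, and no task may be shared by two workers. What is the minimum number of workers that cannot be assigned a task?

For example, pair Gabe-B, Uma-A, Kai-F, Vic-D, Blake-C, Dana-E.
The set {Gabe, Uma, Kai, Vic, Blake, Dana, Zane} has only 6 neighbours ({A, B, C, D, E, F}), so by Hall's theorem at most 6 of the 7 workers can be matched.
That matches 6 of the 7, leaving 1 unmatched; no matching can do better.

1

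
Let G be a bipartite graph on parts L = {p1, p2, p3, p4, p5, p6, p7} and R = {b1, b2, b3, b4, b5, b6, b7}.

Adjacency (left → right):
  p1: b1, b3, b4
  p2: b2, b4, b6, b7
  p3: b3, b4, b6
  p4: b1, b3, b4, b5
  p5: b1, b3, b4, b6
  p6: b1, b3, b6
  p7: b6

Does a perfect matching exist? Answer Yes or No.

No

The set {p1, p3, p5, p6, p7} has only 4 neighbours ({b1, b3, b4, b6}), so by Hall's theorem at most 6 of the 7 left vertices can be matched.
Hence no matching covers every left vertex.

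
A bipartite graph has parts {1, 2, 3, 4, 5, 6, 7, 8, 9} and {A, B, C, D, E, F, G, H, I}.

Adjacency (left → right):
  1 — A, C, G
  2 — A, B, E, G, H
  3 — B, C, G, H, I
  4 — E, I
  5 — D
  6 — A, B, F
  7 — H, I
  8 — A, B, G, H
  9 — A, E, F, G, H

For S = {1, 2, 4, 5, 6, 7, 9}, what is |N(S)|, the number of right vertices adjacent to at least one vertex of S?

9

The union of neighbours of {1, 2, 4, 5, 6, 7, 9} is {A, B, C, D, E, F, G, H, I}, which has 9 elements.
Since |N(S)| = 9 ≥ |S| = 7, Hall's condition holds for this subset.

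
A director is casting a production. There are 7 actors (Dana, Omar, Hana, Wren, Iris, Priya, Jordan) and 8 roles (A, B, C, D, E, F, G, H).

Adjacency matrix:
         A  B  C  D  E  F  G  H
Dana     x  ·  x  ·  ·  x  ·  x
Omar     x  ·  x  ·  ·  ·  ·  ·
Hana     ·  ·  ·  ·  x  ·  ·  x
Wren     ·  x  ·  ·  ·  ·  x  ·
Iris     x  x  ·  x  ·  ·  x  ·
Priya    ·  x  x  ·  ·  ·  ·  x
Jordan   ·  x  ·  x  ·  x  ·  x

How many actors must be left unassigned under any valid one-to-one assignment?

0

One maximum matching: Dana→F, Omar→A, Hana→E, Wren→G, Iris→D, Priya→C, Jordan→B.
This saturates every actor, so 7 is the maximum.
That matches 7 of the 7, leaving 0 unmatched; no matching can do better.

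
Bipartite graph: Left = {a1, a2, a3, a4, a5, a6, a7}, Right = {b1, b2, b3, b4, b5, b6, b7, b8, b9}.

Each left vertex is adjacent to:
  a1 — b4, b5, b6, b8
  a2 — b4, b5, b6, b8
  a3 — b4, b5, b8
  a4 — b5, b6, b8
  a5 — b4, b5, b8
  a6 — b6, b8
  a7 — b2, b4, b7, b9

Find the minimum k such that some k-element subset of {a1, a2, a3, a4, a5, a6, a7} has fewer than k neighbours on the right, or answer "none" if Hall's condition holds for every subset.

5

Take S = {a1, a2, a3, a4, a5}. Its neighbourhood is {b4, b5, b6, b8}, so |N(S)| = 4 < |S| = 5.
Every subset of size less than 5 has at least as many neighbours as members, so 5 is the minimum.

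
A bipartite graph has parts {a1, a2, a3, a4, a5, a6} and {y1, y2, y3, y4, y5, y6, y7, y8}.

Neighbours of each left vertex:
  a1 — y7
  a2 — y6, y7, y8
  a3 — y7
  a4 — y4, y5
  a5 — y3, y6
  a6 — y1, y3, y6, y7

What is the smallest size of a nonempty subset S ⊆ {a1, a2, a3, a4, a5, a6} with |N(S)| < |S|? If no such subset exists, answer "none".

Take S = {a1, a3}. Its neighbourhood is {y7}, so |N(S)| = 1 < |S| = 2.
No single vertex violates Hall's condition since each has at least one neighbour, so 2 is the minimum.

2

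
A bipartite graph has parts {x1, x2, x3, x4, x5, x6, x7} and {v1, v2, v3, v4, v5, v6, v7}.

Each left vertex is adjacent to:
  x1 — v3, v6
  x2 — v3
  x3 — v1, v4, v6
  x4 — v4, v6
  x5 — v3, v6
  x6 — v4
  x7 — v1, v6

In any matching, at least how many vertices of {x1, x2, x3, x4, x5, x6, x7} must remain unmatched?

3

For example, pair x1–v6, x2–v3, x3–v1, x4–v4.
The set {x1, x2, x3, x4, x5, x6, x7} has only 4 neighbours ({v1, v3, v4, v6}), so by Hall's theorem at most 4 of the 7 left vertices can be matched.
That matches 4 of the 7, leaving 3 unmatched; no matching can do better.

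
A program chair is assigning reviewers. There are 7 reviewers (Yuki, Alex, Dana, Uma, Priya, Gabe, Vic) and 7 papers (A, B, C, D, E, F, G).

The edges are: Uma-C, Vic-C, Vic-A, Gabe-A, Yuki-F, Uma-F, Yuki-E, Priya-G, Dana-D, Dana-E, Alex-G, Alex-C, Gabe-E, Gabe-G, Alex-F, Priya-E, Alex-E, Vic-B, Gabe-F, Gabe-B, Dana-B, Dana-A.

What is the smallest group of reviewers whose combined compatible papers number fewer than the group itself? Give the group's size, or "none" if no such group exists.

none

A matching saturating every reviewer exists, for instance Yuki→F, Alex→G, Dana→D, Uma→C, Priya→E, Gabe→A, Vic→B.
By Hall's marriage theorem, this means |N(S)| ≥ |S| for every subset S, so no violating subset exists.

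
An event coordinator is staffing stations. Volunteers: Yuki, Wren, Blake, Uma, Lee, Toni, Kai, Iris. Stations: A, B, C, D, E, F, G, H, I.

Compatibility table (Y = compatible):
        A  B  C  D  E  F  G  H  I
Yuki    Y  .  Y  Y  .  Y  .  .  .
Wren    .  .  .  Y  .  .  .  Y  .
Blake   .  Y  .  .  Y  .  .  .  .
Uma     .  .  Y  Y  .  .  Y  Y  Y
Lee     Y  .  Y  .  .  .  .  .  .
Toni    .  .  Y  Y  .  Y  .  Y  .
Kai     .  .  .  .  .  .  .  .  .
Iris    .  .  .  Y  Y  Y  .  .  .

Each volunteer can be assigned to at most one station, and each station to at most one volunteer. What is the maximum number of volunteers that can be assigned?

For example, pair Yuki→C, Wren→D, Blake→B, Uma→G, Lee→A, Toni→F, Iris→E.
The set {Kai} has only 0 neighbours (∅), so by Hall's theorem at most 7 of the 8 volunteers can be matched.

7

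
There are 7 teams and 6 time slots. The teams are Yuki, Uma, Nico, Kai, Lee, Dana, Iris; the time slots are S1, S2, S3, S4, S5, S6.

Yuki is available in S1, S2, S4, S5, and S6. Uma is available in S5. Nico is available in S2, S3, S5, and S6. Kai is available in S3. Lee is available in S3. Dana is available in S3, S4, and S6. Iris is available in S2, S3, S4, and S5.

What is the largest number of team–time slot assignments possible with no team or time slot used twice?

One maximum matching: Yuki–S1, Uma–S5, Nico–S6, Kai–S3, Dana–S4, Iris–S2.
The set {Kai, Lee} has only 1 neighbour ({S3}), so by Hall's theorem at most 6 of the 7 teams can be matched.

6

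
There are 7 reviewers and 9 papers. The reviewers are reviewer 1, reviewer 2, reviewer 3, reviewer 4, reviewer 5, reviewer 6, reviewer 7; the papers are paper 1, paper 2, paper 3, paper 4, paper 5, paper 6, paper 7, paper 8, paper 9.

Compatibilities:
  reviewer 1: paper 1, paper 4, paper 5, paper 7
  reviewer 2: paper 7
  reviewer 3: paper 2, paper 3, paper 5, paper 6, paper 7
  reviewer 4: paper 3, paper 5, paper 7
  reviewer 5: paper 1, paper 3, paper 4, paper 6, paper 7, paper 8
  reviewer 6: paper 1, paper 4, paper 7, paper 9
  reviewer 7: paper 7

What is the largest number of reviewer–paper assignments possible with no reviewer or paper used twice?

A valid assignment of size 6: reviewer 1→paper 1, reviewer 2→paper 7, reviewer 3→paper 2, reviewer 4→paper 3, reviewer 5→paper 6, reviewer 6→paper 4.
The set {reviewer 2, reviewer 7} has only 1 neighbour ({paper 7}), so by Hall's theorem at most 6 of the 7 reviewers can be matched.

6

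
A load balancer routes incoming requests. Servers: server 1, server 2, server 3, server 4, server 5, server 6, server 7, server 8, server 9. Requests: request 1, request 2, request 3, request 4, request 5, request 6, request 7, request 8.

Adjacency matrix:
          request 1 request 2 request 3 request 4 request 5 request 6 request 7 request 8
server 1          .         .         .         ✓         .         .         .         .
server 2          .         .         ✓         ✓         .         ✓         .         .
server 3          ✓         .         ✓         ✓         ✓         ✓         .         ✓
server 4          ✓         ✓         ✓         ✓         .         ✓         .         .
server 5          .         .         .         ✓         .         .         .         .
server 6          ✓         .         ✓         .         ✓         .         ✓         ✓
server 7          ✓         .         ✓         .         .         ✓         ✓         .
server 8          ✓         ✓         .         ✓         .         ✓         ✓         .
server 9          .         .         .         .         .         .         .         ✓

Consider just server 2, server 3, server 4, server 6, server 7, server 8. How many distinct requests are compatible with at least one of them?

8

The union of neighbours of {server 2, server 3, server 4, server 6, server 7, server 8} is {request 1, request 2, request 3, request 4, request 5, request 6, request 7, request 8}, which has 8 elements.
Since |N(S)| = 8 ≥ |S| = 6, Hall's condition holds for this subset.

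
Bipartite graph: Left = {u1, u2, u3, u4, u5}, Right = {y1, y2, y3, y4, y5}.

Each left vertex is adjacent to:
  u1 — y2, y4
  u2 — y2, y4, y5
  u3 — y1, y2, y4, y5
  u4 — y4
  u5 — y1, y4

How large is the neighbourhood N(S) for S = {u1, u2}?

The union of neighbours of {u1, u2} is {y2, y4, y5}, which has 3 elements.
Since |N(S)| = 3 ≥ |S| = 2, Hall's condition holds for this subset.

3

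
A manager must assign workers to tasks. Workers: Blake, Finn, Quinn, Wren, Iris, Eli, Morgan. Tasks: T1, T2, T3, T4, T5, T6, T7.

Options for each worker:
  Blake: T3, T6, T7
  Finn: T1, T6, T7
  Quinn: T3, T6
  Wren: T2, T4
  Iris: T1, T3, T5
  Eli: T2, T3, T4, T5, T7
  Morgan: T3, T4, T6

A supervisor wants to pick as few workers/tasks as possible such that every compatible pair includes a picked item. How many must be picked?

7

The 7 edges Blake–T7, Finn–T1, Quinn–T3, Wren–T2, Iris–T5, Eli–T4, Morgan–T6 form a matching, so any vertex cover needs at least 7 vertices (one per matched edge).
Conversely {Blake, Finn, Quinn, Wren, Iris, Eli, Morgan} meets every edge and has exactly 7 vertices, so 7 is optimal.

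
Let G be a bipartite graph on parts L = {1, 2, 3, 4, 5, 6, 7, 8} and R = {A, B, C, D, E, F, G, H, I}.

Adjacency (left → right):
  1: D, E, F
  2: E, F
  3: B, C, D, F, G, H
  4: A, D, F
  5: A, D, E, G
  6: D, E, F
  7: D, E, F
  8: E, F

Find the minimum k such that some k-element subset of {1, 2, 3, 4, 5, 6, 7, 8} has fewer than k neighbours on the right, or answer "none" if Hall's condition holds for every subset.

Take S = {1, 2, 6, 7}. Its neighbourhood is {D, E, F}, so |N(S)| = 3 < |S| = 4.
Every subset of size less than 4 has at least as many neighbours as members, so 4 is the minimum.

4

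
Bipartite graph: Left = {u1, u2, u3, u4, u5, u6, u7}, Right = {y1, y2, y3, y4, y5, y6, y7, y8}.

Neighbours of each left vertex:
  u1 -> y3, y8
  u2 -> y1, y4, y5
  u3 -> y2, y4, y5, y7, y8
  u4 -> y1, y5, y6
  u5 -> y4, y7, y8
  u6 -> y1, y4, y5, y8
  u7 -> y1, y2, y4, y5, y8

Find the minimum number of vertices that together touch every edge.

7

{u1, u2, u3, u4, u5, u6, u7} is a vertex cover of size 7: every edge has an endpoint in this set.
No smaller cover exists because u1–y3, u2–y1, u3–y7, u4–y6, u5–y8, u6–y5, u7–y4 is a matching of size 7, and a cover must include an endpoint of each of these disjoint edges (König's theorem).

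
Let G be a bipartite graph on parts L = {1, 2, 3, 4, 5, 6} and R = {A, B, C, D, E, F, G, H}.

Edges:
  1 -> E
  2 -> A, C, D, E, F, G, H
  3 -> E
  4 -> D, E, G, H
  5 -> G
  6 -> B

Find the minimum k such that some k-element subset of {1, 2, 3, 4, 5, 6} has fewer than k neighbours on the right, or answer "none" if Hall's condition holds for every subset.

2

Take S = {1, 3}. Its neighbourhood is {E}, so |N(S)| = 1 < |S| = 2.
No single vertex violates Hall's condition since each has at least one neighbour, so 2 is the minimum.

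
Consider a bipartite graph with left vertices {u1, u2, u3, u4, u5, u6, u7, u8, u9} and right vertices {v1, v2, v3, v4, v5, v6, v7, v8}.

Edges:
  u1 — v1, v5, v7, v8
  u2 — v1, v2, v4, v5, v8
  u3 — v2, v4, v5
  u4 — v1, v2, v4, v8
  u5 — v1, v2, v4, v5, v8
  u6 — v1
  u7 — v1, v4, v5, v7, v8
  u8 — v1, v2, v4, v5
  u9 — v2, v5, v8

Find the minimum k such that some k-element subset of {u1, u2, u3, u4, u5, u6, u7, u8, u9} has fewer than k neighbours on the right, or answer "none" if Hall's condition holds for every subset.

Take S = {u2, u3, u4, u5, u6, u8}. Its neighbourhood is {v1, v2, v4, v5, v8}, so |N(S)| = 5 < |S| = 6.
Every subset of size less than 6 has at least as many neighbours as members, so 6 is the minimum.

6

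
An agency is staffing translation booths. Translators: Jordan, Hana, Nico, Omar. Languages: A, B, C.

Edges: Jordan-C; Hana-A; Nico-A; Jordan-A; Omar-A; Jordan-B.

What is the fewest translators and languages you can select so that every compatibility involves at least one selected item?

2

{Jordan, A} is a vertex cover of size 2: every edge has an endpoint in this set.
No smaller cover exists because Jordan–B, Hana–A is a matching of size 2, and a cover must include an endpoint of each of these disjoint edges (König's theorem).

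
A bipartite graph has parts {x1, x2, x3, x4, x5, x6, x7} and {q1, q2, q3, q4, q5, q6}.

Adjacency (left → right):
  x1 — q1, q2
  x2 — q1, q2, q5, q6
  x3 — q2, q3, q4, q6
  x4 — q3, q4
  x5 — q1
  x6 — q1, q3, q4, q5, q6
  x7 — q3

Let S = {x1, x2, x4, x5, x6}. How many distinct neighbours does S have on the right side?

6

The union of neighbours of {x1, x2, x4, x5, x6} is {q1, q2, q3, q4, q5, q6}, which has 6 elements.
Since |N(S)| = 6 ≥ |S| = 5, Hall's condition holds for this subset.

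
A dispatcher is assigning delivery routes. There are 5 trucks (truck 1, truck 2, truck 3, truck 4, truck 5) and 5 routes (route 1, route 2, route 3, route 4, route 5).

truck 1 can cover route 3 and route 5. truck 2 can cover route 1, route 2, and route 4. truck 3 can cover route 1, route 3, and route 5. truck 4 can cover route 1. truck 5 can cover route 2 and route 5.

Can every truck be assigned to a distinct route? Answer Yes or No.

Yes

A valid assignment of size 5: truck 1–route 5, truck 2–route 4, truck 3–route 3, truck 4–route 1, truck 5–route 2.
All 5 trucks are covered.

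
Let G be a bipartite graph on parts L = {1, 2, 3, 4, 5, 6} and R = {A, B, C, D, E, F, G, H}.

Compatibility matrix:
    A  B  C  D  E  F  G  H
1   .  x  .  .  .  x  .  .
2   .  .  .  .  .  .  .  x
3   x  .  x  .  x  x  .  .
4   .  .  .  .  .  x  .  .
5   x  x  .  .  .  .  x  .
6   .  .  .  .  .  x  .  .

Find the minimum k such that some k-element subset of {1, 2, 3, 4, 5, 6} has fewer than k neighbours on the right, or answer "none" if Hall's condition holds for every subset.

2

Take S = {4, 6}. Its neighbourhood is {F}, so |N(S)| = 1 < |S| = 2.
No single vertex violates Hall's condition since each has at least one neighbour, so 2 is the minimum.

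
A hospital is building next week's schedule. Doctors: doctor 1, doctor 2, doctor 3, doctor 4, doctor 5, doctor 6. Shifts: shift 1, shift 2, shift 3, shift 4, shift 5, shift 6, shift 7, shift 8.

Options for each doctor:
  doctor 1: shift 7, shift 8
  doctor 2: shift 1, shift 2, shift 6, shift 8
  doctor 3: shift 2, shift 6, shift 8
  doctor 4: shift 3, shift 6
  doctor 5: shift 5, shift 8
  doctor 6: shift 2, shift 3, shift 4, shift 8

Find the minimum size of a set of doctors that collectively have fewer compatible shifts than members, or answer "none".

none

A matching saturating every doctor exists, for instance doctor 1→shift 8, doctor 2→shift 1, doctor 3→shift 2, doctor 4→shift 6, doctor 5→shift 5, doctor 6→shift 3.
By Hall's marriage theorem, this means |N(S)| ≥ |S| for every subset S, so no violating subset exists.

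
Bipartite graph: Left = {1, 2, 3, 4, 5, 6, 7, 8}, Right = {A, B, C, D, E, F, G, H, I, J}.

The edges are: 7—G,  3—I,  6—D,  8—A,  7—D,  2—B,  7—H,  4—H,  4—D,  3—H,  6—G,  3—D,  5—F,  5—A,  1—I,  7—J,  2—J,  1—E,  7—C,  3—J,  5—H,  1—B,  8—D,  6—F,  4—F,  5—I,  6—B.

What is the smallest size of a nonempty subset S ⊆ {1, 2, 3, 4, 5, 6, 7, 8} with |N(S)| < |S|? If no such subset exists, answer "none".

A matching saturating every left vertex exists, for instance 1→E, 2→J, 3→H, 4→F, 5→A, 6→B, 7→G, 8→D.
By Hall's marriage theorem, this means |N(S)| ≥ |S| for every subset S, so no violating subset exists.

none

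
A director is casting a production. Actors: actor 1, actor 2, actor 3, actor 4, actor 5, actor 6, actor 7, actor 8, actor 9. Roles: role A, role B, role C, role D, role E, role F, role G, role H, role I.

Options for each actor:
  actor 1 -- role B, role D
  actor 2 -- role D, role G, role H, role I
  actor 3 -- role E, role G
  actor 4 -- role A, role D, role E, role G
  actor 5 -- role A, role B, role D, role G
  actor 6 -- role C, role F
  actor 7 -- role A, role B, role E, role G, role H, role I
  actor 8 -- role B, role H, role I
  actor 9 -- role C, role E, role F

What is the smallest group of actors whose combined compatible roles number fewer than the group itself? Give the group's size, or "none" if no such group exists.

A matching saturating every actor exists, for instance actor 1→role D, actor 2→role I, actor 3→role E, actor 4→role A, actor 5→role G, actor 6→role C, actor 7→role H, actor 8→role B, actor 9→role F.
By Hall's marriage theorem, this means |N(S)| ≥ |S| for every subset S, so no violating subset exists.

none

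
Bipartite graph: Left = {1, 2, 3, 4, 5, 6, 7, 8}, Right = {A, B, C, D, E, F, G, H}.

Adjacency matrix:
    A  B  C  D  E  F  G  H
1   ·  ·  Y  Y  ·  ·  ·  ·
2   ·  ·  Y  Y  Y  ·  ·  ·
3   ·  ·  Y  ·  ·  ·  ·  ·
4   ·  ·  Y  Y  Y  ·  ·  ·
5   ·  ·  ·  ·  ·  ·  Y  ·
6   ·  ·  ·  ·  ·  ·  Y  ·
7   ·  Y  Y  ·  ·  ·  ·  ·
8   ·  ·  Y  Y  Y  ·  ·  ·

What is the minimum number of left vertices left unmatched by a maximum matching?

3

One maximum matching: 1→D, 2→E, 3→C, 5→G, 7→B.
The set {1, 2, 3, 4, 5, 6, 8} has only 4 neighbours ({C, D, E, G}), so by Hall's theorem at most 5 of the 8 left vertices can be matched.
That matches 5 of the 8, leaving 3 unmatched; no matching can do better.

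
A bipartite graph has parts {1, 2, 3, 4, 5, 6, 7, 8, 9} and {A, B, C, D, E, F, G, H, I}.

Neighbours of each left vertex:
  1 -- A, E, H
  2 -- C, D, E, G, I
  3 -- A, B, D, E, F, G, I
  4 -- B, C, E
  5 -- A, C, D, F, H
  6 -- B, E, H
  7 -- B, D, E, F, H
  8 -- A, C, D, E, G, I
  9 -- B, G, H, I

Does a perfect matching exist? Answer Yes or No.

For example, pair 1–H, 2–I, 3–G, 4–C, 5–A, 6–E, 7–F, 8–D, 9–B.
Every left vertex is matched, so this is a perfect matching.

Yes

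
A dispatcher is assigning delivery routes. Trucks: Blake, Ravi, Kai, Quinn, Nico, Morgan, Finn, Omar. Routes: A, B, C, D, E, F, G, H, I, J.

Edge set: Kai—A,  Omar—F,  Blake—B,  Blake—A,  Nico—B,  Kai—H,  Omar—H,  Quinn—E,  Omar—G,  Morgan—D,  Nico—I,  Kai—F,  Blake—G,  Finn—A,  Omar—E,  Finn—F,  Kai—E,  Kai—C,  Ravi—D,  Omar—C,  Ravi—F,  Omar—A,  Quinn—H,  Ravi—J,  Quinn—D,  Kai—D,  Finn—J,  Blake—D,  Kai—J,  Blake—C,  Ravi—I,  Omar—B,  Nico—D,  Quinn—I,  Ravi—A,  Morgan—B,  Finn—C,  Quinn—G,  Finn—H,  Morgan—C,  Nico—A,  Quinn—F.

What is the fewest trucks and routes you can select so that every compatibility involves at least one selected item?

8

A maximum matching has 8 edges (e.g. Blake–A, Ravi–J, Kai–E, Quinn–F, Nico–I, Morgan–B, Finn–H, Omar–G).
By König's theorem the minimum vertex cover has the same size. One such cover is {Blake, Ravi, Kai, Quinn, Nico, Morgan, Finn, Omar}.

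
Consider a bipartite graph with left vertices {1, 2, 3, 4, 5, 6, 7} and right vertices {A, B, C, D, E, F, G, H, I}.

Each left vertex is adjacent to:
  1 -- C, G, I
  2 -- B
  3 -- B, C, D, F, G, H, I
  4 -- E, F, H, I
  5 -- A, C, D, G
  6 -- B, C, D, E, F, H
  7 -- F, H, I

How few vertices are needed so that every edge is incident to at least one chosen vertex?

A maximum matching has 7 edges (e.g. 1–I, 2–B, 3–G, 4–H, 5–C, 6–E, 7–F).
By König's theorem the minimum vertex cover has the same size. One such cover is {1, 2, 3, 4, 5, 6, 7}.

7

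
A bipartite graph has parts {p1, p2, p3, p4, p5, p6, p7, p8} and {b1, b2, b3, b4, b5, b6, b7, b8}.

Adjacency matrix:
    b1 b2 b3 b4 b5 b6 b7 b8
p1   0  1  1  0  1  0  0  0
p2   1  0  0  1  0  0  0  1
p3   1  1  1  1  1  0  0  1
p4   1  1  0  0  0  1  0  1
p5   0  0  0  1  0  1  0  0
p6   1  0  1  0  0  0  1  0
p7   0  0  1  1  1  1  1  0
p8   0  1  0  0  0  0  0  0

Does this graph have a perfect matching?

Yes

For example, pair p1→b3, p2→b4, p3→b1, p4→b8, p5→b6, p6→b7, p7→b5, p8→b2.
All 8 left vertices are covered.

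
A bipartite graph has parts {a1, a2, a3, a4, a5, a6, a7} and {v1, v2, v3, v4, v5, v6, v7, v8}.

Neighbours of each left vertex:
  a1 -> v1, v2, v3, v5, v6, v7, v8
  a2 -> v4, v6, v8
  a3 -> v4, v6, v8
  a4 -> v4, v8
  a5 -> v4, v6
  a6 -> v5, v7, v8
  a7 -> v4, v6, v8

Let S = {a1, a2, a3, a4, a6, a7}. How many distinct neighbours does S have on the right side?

8

The union of neighbours of {a1, a2, a3, a4, a6, a7} is {v1, v2, v3, v4, v5, v6, v7, v8}, which has 8 elements.
Since |N(S)| = 8 ≥ |S| = 6, Hall's condition holds for this subset.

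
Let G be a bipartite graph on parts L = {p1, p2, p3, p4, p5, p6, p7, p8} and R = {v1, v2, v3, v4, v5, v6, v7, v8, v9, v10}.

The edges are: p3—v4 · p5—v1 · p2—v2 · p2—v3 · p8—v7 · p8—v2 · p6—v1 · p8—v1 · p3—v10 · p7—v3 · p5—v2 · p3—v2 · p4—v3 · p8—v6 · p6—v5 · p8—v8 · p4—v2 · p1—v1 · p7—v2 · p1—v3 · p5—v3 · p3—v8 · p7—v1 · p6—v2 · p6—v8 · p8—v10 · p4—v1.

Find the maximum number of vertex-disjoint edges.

One maximum matching: p1-v1, p2-v3, p3-v4, p4-v2, p6-v8, p8-v10.
The set {p1, p2, p4, p5, p7} has only 3 neighbours ({v1, v2, v3}), so by Hall's theorem at most 6 of the 8 left vertices can be matched.

6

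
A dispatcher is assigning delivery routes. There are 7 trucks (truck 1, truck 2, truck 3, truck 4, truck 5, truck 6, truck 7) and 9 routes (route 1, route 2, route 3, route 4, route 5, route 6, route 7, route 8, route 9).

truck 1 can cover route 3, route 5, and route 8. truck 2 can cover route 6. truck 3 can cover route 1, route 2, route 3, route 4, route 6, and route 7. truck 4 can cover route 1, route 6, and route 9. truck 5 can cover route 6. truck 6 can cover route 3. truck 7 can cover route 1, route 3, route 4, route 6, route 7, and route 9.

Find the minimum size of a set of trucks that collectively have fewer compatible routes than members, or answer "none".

Take S = {truck 2, truck 5}. Its neighbourhood is {route 6}, so |N(S)| = 1 < |S| = 2.
No single vertex violates Hall's condition since each has at least one neighbour, so 2 is the minimum.

2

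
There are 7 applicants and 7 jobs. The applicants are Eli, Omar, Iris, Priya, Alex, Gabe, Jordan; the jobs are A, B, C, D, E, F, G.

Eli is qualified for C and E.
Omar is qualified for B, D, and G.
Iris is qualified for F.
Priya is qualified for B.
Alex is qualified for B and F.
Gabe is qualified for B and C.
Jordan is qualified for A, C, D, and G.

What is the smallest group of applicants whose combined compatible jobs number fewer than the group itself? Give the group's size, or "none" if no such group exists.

3

Take S = {Iris, Priya, Alex}. Its neighbourhood is {B, F}, so |N(S)| = 2 < |S| = 3.
Every subset of size less than 3 has at least as many neighbours as members, so 3 is the minimum.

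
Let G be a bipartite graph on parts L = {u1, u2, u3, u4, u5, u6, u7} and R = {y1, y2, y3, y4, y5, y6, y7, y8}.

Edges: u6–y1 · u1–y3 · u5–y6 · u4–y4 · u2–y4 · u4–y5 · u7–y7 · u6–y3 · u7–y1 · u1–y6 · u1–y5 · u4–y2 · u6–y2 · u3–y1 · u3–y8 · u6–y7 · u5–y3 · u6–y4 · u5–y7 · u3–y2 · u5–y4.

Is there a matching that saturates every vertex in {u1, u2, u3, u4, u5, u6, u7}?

One maximum matching: u1–y6, u2–y4, u3–y2, u4–y5, u5–y3, u6–y7, u7–y1.
Every left vertex is matched, so this matching saturates all of them.

Yes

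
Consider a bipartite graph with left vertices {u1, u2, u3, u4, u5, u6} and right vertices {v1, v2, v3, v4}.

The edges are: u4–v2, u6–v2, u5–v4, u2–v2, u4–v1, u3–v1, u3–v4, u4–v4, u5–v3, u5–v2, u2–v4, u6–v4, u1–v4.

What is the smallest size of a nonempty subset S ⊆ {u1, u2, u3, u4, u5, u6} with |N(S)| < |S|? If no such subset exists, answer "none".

Take S = {u1, u2, u6}. Its neighbourhood is {v2, v4}, so |N(S)| = 2 < |S| = 3.
Every subset of size less than 3 has at least as many neighbours as members, so 3 is the minimum.

3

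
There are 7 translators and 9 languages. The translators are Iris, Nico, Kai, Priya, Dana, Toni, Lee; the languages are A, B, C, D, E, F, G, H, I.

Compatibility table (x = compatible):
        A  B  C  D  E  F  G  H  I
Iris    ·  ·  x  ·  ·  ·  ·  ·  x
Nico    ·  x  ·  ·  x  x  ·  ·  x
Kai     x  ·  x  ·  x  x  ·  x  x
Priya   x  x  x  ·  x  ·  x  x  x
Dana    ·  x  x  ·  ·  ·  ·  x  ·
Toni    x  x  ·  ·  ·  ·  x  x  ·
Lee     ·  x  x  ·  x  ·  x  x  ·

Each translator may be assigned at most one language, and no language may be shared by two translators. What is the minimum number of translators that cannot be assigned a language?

For example, pair Iris–I, Nico–B, Kai–E, Priya–A, Dana–C, Toni–H, Lee–G.
All 7 translators are matched, so no larger matching exists.
That matches 7 of the 7, leaving 0 unmatched; no matching can do better.

0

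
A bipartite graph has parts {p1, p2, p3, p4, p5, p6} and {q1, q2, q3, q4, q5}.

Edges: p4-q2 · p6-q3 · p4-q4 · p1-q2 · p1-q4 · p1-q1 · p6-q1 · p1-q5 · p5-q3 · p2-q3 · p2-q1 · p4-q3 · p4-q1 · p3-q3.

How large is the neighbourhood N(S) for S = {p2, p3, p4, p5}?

4

The union of neighbours of {p2, p3, p4, p5} is {q1, q2, q3, q4}, which has 4 elements.
Since |N(S)| = 4 ≥ |S| = 4, Hall's condition holds for this subset.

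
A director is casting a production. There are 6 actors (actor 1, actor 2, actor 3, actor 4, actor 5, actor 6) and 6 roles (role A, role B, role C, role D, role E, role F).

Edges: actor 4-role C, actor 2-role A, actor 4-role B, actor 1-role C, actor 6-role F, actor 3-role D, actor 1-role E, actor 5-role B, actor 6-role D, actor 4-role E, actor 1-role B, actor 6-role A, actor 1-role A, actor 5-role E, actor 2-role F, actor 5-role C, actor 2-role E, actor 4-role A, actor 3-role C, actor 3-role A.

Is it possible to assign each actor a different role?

A valid assignment of size 6: actor 1→role E, actor 2→role F, actor 3→role A, actor 4→role B, actor 5→role C, actor 6→role D.
All 6 actors are covered.

Yes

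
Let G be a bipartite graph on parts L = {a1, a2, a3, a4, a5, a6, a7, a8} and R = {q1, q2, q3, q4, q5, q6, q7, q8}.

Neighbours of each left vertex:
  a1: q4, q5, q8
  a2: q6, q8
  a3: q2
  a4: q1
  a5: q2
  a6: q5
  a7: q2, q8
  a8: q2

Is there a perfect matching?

No

The set {a3, a5, a8} has only 1 neighbour ({q2}), so by Hall's theorem at most 6 of the 8 left vertices can be matched.
Hence no matching covers every left vertex.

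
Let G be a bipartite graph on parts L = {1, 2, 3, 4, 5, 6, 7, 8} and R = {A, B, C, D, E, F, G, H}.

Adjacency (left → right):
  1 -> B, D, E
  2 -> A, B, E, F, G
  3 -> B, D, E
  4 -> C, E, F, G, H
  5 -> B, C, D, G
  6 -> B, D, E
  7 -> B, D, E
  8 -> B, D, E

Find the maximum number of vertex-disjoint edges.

A valid assignment of size 6: 1–D, 2–A, 3–E, 4–H, 5–G, 6–B.
The set {1, 3, 6, 7, 8} has only 3 neighbours ({B, D, E}), so by Hall's theorem at most 6 of the 8 left vertices can be matched.

6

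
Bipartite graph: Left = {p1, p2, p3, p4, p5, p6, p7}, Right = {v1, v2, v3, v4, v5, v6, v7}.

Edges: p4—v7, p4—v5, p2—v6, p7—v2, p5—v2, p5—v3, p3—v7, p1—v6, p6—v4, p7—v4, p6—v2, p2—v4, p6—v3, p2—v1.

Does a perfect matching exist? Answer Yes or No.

Yes

A valid assignment of size 7: p1–v6, p2–v1, p3–v7, p4–v5, p5–v3, p6–v4, p7–v2.
Every left vertex is matched, so this is a perfect matching.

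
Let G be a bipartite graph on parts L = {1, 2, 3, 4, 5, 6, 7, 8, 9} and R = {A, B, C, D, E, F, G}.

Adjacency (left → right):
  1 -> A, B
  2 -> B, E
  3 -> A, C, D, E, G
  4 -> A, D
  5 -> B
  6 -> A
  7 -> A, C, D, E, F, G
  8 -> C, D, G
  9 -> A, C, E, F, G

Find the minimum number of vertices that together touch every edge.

{A, B, C, D, E, F, G} is a vertex cover of size 7: every edge has an endpoint in this set.
No smaller cover exists because 1–A, 2–E, 3–C, 4–D, 5–B, 7–F, 8–G is a matching of size 7, and a cover must include an endpoint of each of these disjoint edges (König's theorem).

7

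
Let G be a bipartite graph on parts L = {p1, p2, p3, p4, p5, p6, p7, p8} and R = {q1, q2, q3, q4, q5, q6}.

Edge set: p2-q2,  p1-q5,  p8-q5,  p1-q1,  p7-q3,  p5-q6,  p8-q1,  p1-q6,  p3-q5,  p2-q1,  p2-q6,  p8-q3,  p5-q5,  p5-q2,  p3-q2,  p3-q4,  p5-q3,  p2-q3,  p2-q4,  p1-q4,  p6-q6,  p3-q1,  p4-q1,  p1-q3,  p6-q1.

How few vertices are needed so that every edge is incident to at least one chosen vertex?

6

A maximum matching has 6 edges (e.g. p1–q5, p2–q3, p3–q4, p4–q1, p5–q2, p6–q6).
By König's theorem the minimum vertex cover has the same size. One such cover is {q1, q2, q3, q4, q5, q6}.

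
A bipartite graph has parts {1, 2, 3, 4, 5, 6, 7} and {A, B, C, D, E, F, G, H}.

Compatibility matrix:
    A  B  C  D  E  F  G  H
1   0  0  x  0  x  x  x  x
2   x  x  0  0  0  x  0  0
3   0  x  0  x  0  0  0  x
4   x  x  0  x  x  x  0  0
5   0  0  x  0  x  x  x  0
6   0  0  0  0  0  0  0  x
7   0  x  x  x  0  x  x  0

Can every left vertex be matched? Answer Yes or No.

For example, pair 1–E, 2–F, 3–B, 4–A, 5–C, 6–H, 7–G.
All 7 left vertices are covered.

Yes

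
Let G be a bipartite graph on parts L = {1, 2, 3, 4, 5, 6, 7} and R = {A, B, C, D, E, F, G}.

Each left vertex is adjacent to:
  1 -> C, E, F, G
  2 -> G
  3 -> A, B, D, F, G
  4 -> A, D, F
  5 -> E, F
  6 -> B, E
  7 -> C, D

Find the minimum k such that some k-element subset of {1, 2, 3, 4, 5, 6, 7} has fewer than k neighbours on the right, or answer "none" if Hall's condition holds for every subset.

A matching saturating every left vertex exists, for instance 1→E, 2→G, 3→A, 4→D, 5→F, 6→B, 7→C.
By Hall's marriage theorem, this means |N(S)| ≥ |S| for every subset S, so no violating subset exists.

none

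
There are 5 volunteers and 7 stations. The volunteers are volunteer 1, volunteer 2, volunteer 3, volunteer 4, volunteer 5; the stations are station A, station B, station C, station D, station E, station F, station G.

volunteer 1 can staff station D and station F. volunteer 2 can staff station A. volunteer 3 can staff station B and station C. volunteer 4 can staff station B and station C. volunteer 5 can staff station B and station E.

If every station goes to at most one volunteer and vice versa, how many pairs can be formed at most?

For example, pair volunteer 1→station F, volunteer 2→station A, volunteer 3→station C, volunteer 4→station B, volunteer 5→station E.
All 5 volunteers are matched, so no larger matching exists.

5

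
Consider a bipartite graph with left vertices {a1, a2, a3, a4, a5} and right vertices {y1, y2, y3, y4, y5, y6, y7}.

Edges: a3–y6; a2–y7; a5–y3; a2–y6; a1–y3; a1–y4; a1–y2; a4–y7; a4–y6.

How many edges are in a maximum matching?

One maximum matching: a1–y2, a2–y7, a3–y6, a5–y3.
The set {a2, a3, a4} has only 2 neighbours ({y6, y7}), so by Hall's theorem at most 4 of the 5 left vertices can be matched.

4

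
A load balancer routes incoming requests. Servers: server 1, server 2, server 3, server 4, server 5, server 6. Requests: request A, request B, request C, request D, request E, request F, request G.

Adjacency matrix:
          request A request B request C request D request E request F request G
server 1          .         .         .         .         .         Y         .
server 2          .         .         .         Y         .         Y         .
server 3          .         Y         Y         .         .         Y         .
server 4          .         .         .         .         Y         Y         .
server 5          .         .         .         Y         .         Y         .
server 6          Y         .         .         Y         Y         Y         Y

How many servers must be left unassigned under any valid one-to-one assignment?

A valid assignment of size 5: server 1→request F, server 2→request D, server 3→request C, server 4→request E, server 6→request G.
The set {server 1, server 2, server 5} has only 2 neighbours ({request D, request F}), so by Hall's theorem at most 5 of the 6 servers can be matched.
That matches 5 of the 6, leaving 1 unmatched; no matching can do better.

1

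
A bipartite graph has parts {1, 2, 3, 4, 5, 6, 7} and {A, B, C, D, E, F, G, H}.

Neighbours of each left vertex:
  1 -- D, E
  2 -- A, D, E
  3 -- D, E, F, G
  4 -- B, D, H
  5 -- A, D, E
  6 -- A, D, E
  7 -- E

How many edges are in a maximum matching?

5

A valid assignment of size 5: 1→D, 2→A, 3→F, 4→B, 5→E.
The set {1, 2, 5, 6, 7} has only 3 neighbours ({A, D, E}), so by Hall's theorem at most 5 of the 7 left vertices can be matched.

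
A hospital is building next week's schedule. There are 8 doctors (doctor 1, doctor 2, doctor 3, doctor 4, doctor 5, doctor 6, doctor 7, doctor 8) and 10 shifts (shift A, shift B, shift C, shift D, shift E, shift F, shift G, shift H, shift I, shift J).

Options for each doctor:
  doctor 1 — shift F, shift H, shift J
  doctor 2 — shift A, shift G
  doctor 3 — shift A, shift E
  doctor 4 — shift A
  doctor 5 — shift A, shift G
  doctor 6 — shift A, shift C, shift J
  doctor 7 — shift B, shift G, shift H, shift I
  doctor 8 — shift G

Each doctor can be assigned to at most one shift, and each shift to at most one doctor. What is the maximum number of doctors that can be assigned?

6

A valid assignment of size 6: doctor 1–shift F, doctor 2–shift G, doctor 3–shift E, doctor 4–shift A, doctor 6–shift J, doctor 7–shift H.
The set {doctor 2, doctor 4, doctor 5, doctor 8} has only 2 neighbours ({shift A, shift G}), so by Hall's theorem at most 6 of the 8 doctors can be matched.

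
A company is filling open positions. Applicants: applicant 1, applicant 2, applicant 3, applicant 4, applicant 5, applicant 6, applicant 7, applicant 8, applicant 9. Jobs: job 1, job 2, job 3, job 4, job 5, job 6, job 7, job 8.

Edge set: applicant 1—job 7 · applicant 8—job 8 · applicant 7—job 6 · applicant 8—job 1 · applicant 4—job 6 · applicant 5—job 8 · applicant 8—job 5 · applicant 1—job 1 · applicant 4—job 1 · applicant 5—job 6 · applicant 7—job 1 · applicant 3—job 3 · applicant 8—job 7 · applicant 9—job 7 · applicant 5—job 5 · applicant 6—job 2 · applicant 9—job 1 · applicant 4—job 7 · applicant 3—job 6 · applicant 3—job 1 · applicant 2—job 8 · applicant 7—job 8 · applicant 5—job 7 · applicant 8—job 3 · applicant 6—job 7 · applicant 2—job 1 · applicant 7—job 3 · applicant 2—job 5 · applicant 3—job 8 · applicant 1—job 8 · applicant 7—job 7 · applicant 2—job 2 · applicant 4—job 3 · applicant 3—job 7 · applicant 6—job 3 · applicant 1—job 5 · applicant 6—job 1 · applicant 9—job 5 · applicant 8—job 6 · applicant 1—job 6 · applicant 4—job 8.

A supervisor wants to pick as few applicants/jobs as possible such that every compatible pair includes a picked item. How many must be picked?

A maximum matching has 7 edges (e.g. applicant 1–job 5, applicant 2–job 2, applicant 3–job 1, applicant 4–job 8, applicant 5–job 6, applicant 6–job 3, applicant 7–job 7).
By König's theorem the minimum vertex cover has the same size. One such cover is {job 1, job 2, job 3, job 5, job 6, job 7, job 8}.

7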